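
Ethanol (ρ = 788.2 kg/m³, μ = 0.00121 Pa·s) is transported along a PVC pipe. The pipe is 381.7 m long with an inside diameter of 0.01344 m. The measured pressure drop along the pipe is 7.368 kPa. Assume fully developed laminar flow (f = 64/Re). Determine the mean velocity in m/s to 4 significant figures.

V ≈ 0.09005 m/s

For laminar flow, f = 64/Re with Re = ρVD/μ, so Darcy-Weisbach reduces to ΔP = 32μLV/D². Solving for V: V = ΔP·D²/(32μL) = 7368·(0.01344)²/(32·0.00121·381.7) = 0.09005 m/s.
Check: Re = ρVD/μ = 788.2·0.09005·0.01344/0.00121 = 788.4 < 2300, so the laminar assumption holds.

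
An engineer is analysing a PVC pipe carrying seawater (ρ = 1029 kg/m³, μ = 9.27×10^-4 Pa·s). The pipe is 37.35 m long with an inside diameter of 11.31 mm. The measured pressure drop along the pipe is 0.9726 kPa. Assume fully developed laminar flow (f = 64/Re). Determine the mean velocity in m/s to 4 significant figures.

V ≈ 0.1123 m/s

For laminar flow, f = 64/Re with Re = ρVD/μ, so Darcy-Weisbach reduces to ΔP = 32μLV/D². Solving for V: V = ΔP·D²/(32μL) = 972.6·(0.01131)²/(32·0.000927·37.35) = 0.1123 m/s.
Check: Re = ρVD/μ = 1029·0.1123·0.01131/0.000927 = 1410 < 2300, so the laminar assumption holds.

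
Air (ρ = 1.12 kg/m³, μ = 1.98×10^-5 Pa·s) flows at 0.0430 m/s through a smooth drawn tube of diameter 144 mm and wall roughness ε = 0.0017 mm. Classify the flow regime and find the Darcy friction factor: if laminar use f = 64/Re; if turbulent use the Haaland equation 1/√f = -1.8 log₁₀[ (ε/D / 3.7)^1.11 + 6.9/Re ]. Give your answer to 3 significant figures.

f ≈ 0.183

Re = ρVD/μ = 1.12·0.043·0.144/1.98e-05 = 350.3.
Re < 2300 → laminar, so f = 64/Re = 0.1827 (roughness is irrelevant in laminar flow).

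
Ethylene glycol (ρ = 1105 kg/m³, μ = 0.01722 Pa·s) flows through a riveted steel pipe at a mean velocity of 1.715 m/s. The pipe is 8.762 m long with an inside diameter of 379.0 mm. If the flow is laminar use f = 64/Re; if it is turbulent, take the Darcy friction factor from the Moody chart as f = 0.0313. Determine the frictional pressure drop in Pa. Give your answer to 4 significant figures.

Reynolds number Re = ρVD/μ = 1105 · 1.715 · 0.379 / 0.0172 = 4.171e+04.
Re > 4000 → turbulent; use the Moody-chart value f = 0.0313.
Darcy-Weisbach: ΔP = f(L/D)(ρV²/2) = 0.0313·(8.762/0.379)·(1105·1.715²/2) = 0.0313·23.12·1625 = 1176 Pa.

ΔP ≈ 1176 Pa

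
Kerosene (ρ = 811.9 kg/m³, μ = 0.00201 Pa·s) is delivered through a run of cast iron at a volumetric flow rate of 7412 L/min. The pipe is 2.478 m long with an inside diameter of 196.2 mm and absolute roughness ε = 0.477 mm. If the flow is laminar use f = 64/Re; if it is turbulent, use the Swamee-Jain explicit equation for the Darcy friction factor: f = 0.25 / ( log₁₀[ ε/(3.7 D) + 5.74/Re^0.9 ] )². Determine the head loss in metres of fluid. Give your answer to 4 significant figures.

Q = 7412 L/min = 7412/60000 = 0.1235 m³/s.
Cross-sectional area A = πD²/4 = π(0.1962)²/4 = 0.03023 m²; mean velocity V = Q/A = 0.1235/0.03023 = 4.086 m/s.
Reynolds number Re = ρVD/μ = 811.9 · 4.086 · 0.1962 / 0.00201 = 3.238e+05.
Re > 4000 → turbulent. Relative roughness ε/D = 0.000477/0.1962 = 0.00243. Swamee-Jain: f = 0.25/(log₁₀[0.00243/3.7 + 5.74/3.238e+05^0.9])² = 0.25/(log₁₀[0.000657 + 6.3e-05])² = 0.25/(-3.143)² = 0.02531.
Darcy-Weisbach: ΔP = f(L/D)(ρV²/2) = 0.02531·(2.478/0.1962)·(811.9·4.086²/2) = 0.02531·12.63·6777 = 2167 Pa.
Head loss h_f = ΔP/(ρg) = 2167/(811.9·9.81) = 0.2721 m.

h_f ≈ 0.2721 m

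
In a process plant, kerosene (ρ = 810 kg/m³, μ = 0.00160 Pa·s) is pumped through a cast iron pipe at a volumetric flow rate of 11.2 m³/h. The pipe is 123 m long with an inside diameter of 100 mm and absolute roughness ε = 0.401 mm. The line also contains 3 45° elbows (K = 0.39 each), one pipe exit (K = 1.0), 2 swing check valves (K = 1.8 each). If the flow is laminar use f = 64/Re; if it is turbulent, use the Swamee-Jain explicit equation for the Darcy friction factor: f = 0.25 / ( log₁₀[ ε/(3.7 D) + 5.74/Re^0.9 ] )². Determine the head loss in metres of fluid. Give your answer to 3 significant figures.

h_f ≈ 0.376 m

Q = 11.2 m³/h = 11.2/3600 = 0.003111 m³/s.
Cross-sectional area A = πD²/4 = π(0.1)²/4 = 0.007854 m²; mean velocity V = Q/A = 0.003111/0.007854 = 0.3961 m/s.
Reynolds number Re = ρVD/μ = 810 · 0.3961 · 0.1 / 0.0016 = 2.005e+04.
Re > 4000 → turbulent. Relative roughness ε/D = 0.000401/0.1 = 0.00401. Swamee-Jain: f = 0.25/(log₁₀[0.00401/3.7 + 5.74/2.005e+04^0.9])² = 0.25/(log₁₀[0.00108 + 0.000771])² = 0.25/(-2.732)² = 0.0335.
Total minor-loss coefficient ΣK = 3·0.39 + 1·1 + 2·1.8 = 5.77.
ΔP = [f·L/D + ΣK]·(ρV²/2) = [0.0335·123/0.1 + 5.77]·(810·0.3961²/2) = [41.21 + 5.77]·63.55 = 2985 Pa.
Head loss h_f = ΔP/(ρg) = 2985/(810·9.81) = 0.376 m.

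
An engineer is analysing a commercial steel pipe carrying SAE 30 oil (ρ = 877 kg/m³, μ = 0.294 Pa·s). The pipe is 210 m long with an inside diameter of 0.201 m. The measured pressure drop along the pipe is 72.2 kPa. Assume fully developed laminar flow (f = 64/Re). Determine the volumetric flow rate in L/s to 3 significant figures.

Q ≈ 46.8 L/s

For laminar flow, f = 64/Re with Re = ρVD/μ, so Darcy-Weisbach reduces to ΔP = 32μLV/D². Solving for V: V = ΔP·D²/(32μL) = 7.22e+04·(0.201)²/(32·0.294·210) = 1.476 m/s.
Check: Re = ρVD/μ = 877·1.476·0.201/0.294 = 885.2 < 2300, so the laminar assumption holds.
Q = V·A = 1.476·(π/4·0.201²) = 0.04685 m³/s = 46.8 L/s.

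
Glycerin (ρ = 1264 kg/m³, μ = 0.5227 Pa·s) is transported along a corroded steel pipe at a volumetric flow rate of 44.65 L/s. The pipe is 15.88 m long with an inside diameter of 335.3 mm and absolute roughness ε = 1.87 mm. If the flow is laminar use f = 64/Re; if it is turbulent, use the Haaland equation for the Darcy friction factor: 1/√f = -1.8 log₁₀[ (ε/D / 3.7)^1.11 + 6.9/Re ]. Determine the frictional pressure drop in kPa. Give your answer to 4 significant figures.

Q = 44.65 L/s = 44.65/1000 = 0.04465 m³/s.
Cross-sectional area A = πD²/4 = π(0.3353)²/4 = 0.0883 m²; mean velocity V = Q/A = 0.04465/0.0883 = 0.5057 m/s.
Reynolds number Re = ρVD/μ = 1264 · 0.5057 · 0.3353 / 0.523 = 410.
Re < 2300 → laminar flow, so f = 64/Re = 64/410 = 0.1561 (the turbulent correlation is not needed).
Darcy-Weisbach: ΔP = f(L/D)(ρV²/2) = 0.1561·(15.88/0.3353)·(1264·0.5057²/2) = 0.1561·47.36·161.6 = 1195 Pa.
ΔP = 1195 Pa = 1.195 kPa.

ΔP ≈ 1.195 kPa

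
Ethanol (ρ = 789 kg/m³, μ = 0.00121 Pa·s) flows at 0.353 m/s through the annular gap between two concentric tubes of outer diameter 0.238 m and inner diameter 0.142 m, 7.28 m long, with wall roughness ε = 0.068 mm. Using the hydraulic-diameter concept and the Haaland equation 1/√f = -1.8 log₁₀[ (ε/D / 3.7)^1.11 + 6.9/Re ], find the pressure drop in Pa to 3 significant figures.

Hydraulic diameter D_h = 4A/P = D_o - D_i = 0.238 - 0.142 = 0.096 m.
Re = ρVD_h/μ = 789·0.353·0.096/0.00121 = 2.21e+04.
ε/D_h = 6.8e-05/0.096 = 0.000708; Haaland gives 1/√f = -1.8 log₁₀[7.47e-05+0.000312] = 6.142, so f = 0.02651.
ΔP = f(L/D_h)(ρV²/2) = 0.02651·7.28/0.096·49.16 = 98.81 Pa.

ΔP ≈ 98.8 Pa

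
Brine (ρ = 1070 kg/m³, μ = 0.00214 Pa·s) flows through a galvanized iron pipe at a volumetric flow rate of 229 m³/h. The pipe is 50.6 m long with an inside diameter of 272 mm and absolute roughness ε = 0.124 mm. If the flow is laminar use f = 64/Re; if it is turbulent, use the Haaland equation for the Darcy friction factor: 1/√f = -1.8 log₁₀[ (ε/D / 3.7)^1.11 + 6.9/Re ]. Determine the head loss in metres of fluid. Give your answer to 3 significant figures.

Q = 229 m³/h = 229/3600 = 0.06361 m³/s.
Cross-sectional area A = πD²/4 = π(0.272)²/4 = 0.05811 m²; mean velocity V = Q/A = 0.06361/0.05811 = 1.095 m/s.
Reynolds number Re = ρVD/μ = 1070 · 1.095 · 0.272 / 0.00214 = 1.489e+05.
Re > 4000 → turbulent. Relative roughness ε/D = 0.000124/0.272 = 0.000456. Haaland: 1/√f = -1.8 log₁₀[(0.000456/3.7)^1.11 + 6.9/1.489e+05] = -1.8 log₁₀[4.58e-05 + 4.63e-05] = 7.264, so f = 0.01895.
Darcy-Weisbach: ΔP = f(L/D)(ρV²/2) = 0.01895·(50.6/0.272)·(1070·1.095²/2) = 0.01895·186·641.2 = 2260 Pa.
Head loss h_f = ΔP/(ρg) = 2260/(1070·9.81) = 0.215 m.

h_f ≈ 0.215 m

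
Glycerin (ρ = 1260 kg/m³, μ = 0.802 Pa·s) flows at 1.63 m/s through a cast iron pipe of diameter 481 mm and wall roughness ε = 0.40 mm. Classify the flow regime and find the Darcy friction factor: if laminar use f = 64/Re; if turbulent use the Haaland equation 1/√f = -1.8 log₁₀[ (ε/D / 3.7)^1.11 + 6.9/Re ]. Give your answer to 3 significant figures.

Re = ρVD/μ = 1260·1.63·0.481/0.802 = 1232.
Re < 2300 → laminar, so f = 64/Re = 0.05196 (roughness is irrelevant in laminar flow).

f ≈ 0.0520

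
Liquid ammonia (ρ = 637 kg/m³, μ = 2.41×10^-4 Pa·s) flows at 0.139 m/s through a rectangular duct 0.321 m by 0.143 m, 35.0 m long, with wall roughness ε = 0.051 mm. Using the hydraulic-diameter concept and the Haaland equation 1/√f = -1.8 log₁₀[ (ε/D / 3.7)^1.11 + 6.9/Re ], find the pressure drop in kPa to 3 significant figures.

Hydraulic diameter D_h = 4A/P = 4·(0.321·0.143)/(2·(0.321+0.143)) = 0.1836/0.928 = 0.1979 m.
Re = ρVD_h/μ = 637·0.139·0.1979/0.000241 = 7.269e+04.
ε/D_h = 5.1e-05/0.1979 = 0.000258; Haaland gives 1/√f = -1.8 log₁₀[2.43e-05+9.49e-05] = 7.063, so f = 0.02005.
ΔP = f(L/D_h)(ρV²/2) = 0.02005·35/0.1979·6.154 = 21.82 Pa.
ΔP = 0.0218 kPa.

ΔP ≈ 0.0218 kPa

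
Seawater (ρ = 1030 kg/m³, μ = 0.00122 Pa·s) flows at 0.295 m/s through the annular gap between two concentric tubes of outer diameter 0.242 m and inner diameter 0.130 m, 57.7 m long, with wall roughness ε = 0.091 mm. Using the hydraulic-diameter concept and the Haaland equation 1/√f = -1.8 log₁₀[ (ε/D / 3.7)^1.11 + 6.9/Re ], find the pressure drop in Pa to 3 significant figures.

ΔP ≈ 590 Pa

Hydraulic diameter D_h = 4A/P = D_o - D_i = 0.242 - 0.13 = 0.112 m.
Re = ρVD_h/μ = 1030·0.295·0.112/0.00122 = 2.789e+04.
ε/D_h = 9.1e-05/0.112 = 0.000813; Haaland gives 1/√f = -1.8 log₁₀[8.69e-05+0.000247] = 6.257, so f = 0.02555.
ΔP = f(L/D_h)(ρV²/2) = 0.02555·57.7/0.112·44.82 = 589.8 Pa.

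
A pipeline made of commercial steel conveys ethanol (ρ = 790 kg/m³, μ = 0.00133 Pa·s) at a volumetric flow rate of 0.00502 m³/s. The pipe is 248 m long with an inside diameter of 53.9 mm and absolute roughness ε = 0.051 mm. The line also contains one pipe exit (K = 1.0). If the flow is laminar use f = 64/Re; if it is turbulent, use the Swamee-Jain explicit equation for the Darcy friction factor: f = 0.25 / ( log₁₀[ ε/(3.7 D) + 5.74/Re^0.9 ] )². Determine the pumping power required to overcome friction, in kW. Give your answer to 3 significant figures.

Cross-sectional area A = πD²/4 = π(0.0539)²/4 = 0.002282 m²; mean velocity V = Q/A = 0.00502/0.002282 = 2.2 m/s.
Reynolds number Re = ρVD/μ = 790 · 2.2 · 0.0539 / 0.00133 = 7.044e+04.
Re > 4000 → turbulent. Relative roughness ε/D = 5.1e-05/0.0539 = 0.000946. Swamee-Jain: f = 0.25/(log₁₀[0.000946/3.7 + 5.74/7.044e+04^0.9])² = 0.25/(log₁₀[0.000256 + 0.000249])² = 0.25/(-3.297)² = 0.023.
Total minor-loss coefficient ΣK = 1·1 = 1.
ΔP = [f·L/D + ΣK]·(ρV²/2) = [0.023·248/0.0539 + 1]·(790·2.2²/2) = [105.8 + 1]·1912 = 2.042e+05 Pa.
Pumping power P = QΔP = 0.00502·2.042e+05 = 1025 W = 1.03 kW.

P ≈ 1.03 kW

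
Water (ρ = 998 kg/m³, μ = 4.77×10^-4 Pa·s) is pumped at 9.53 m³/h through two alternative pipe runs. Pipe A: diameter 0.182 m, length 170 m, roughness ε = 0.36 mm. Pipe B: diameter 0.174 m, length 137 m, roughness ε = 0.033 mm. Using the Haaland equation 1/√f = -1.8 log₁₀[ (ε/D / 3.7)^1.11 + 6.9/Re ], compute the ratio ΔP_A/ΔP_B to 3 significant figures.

ΔP_A/ΔP_B ≈ 1.20

Pipe A: V = Q/A = 0.002647/0.02602 = 0.1018 m/s; Re = 3.875e+04; ε/D = 0.00198; Haaland → f = 0.02693; ΔP_A = f(L/D)(ρV²/2) = 129.9 Pa.
Pipe B: V = Q/A = 0.002647/0.02378 = 0.1113 m/s; Re = 4.053e+04; ε/D = 0.00019; Haaland → f = 0.02222; ΔP_B = f(L/D)(ρV²/2) = 108.2 Pa.
ΔP_A/ΔP_B = 129.9/108.2 = 1.20.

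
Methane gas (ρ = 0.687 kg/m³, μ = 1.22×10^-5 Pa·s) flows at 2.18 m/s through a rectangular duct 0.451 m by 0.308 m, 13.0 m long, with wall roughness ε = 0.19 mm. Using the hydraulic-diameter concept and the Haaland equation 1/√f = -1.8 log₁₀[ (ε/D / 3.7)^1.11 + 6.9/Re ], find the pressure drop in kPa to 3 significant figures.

ΔP ≈ 0.00132 kPa

Hydraulic diameter D_h = 4A/P = 4·(0.451·0.308)/(2·(0.451+0.308)) = 0.5556/1.518 = 0.366 m.
Re = ρVD_h/μ = 0.687·2.18·0.366/1.22e-05 = 4.493e+04.
ε/D_h = 0.00019/0.366 = 0.000519; Haaland gives 1/√f = -1.8 log₁₀[5.29e-05+0.000154] = 6.633, so f = 0.02273.
ΔP = f(L/D_h)(ρV²/2) = 0.02273·13/0.366·1.632 = 1.318 Pa.
ΔP = 0.00132 kPa.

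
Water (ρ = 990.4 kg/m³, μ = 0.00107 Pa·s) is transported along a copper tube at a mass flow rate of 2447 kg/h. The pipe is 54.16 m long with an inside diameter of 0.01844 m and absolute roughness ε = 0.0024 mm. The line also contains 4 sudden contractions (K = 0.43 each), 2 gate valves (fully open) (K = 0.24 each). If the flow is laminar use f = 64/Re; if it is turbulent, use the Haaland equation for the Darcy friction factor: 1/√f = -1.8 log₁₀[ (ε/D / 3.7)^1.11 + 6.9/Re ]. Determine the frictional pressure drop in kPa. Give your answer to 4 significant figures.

ΔP ≈ 215.5 kPa

ṁ = 2447 kg/h = 2447/3600 = 0.6797 kg/s.
A = πD²/4 = π(0.01844)²/4 = 0.0002671 m²; mean velocity V = ṁ/(ρA) = 0.6797/(990.4 · 0.0002671) = 2.57 m/s.
Reynolds number Re = ρVD/μ = 990.4 · 2.57 · 0.01844 / 0.00107 = 4.386e+04.
Re > 4000 → turbulent. Relative roughness ε/D = 2.4e-06/0.01844 = 0.00013. Haaland: 1/√f = -1.8 log₁₀[(0.00013/3.7)^1.11 + 6.9/4.386e+04] = -1.8 log₁₀[1.14e-05 + 0.000157] = 6.791, so f = 0.02168.
Total minor-loss coefficient ΣK = 4·0.43 + 2·0.24 = 2.2.
ΔP = [f·L/D + ΣK]·(ρV²/2) = [0.02168·54.16/0.01844 + 2.2]·(990.4·2.57²/2) = [63.68 + 2.2]·3270 = 2.155e+05 Pa.
ΔP = 2.155e+05 Pa = 215.5 kPa.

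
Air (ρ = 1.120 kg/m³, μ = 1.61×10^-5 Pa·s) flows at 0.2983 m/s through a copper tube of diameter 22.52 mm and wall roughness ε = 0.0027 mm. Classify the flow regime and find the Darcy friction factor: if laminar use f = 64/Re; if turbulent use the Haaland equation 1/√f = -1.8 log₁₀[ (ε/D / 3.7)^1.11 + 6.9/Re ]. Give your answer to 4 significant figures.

Re = ρVD/μ = 1.12·0.2983·0.02252/1.61e-05 = 467.3.
Re < 2300 → laminar, so f = 64/Re = 0.137 (roughness is irrelevant in laminar flow).

f ≈ 0.1370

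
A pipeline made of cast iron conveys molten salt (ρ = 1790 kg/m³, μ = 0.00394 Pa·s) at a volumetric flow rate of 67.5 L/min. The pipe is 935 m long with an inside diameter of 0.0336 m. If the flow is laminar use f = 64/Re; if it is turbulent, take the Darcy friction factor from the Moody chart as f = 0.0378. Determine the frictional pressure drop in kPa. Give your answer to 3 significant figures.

ΔP ≈ 1520 kPa

Q = 67.5 L/min = 67.5/60000 = 0.001125 m³/s.
Cross-sectional area A = πD²/4 = π(0.0336)²/4 = 0.0008867 m²; mean velocity V = Q/A = 0.001125/0.0008867 = 1.269 m/s.
Reynolds number Re = ρVD/μ = 1790 · 1.269 · 0.0336 / 0.00394 = 1.937e+04.
Re > 4000 → turbulent; use the Moody-chart value f = 0.0378.
Darcy-Weisbach: ΔP = f(L/D)(ρV²/2) = 0.0378·(935/0.0336)·(1790·1.269²/2) = 0.0378·2.783e+04·1441 = 1.515e+06 Pa.
ΔP = 1.515e+06 Pa = 1520 kPa.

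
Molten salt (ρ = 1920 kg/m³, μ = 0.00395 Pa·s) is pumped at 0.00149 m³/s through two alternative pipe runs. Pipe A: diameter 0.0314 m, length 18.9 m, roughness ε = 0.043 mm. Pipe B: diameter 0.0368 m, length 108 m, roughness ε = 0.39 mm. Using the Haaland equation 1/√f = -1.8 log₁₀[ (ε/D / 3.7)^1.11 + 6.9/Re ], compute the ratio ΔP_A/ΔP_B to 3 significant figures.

Pipe A: V = Q/A = 0.00149/0.0007744 = 1.924 m/s; Re = 2.937e+04; ε/D = 0.00137; Haaland → f = 0.02656; ΔP_A = f(L/D)(ρV²/2) = 5.682e+04 Pa.
Pipe B: V = Q/A = 0.00149/0.001064 = 1.401 m/s; Re = 2.506e+04; ε/D = 0.0106; Haaland → f = 0.04082; ΔP_B = f(L/D)(ρV²/2) = 2.257e+05 Pa.
ΔP_A/ΔP_B = 5.682e+04/2.257e+05 = 0.252.

ΔP_A/ΔP_B ≈ 0.252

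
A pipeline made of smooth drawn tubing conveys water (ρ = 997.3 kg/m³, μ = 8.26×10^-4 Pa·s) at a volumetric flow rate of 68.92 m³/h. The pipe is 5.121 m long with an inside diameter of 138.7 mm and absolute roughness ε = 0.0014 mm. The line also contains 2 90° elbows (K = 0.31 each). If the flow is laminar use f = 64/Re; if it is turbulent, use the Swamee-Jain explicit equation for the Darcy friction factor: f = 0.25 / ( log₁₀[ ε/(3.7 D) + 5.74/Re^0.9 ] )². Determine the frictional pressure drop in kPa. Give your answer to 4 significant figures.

Q = 68.92 m³/h = 68.92/3600 = 0.01914 m³/s.
Cross-sectional area A = πD²/4 = π(0.1387)²/4 = 0.01511 m²; mean velocity V = Q/A = 0.01914/0.01511 = 1.267 m/s.
Reynolds number Re = ρVD/μ = 997.3 · 1.267 · 0.1387 / 0.000826 = 2.122e+05.
Re > 4000 → turbulent. Relative roughness ε/D = 1.4e-06/0.1387 = 1.01e-05. Swamee-Jain: f = 0.25/(log₁₀[1.01e-05/3.7 + 5.74/2.122e+05^0.9])² = 0.25/(log₁₀[2.73e-06 + 9.22e-05])² = 0.25/(-4.022)² = 0.01545.
Total minor-loss coefficient ΣK = 2·0.31 = 0.62.
ΔP = [f·L/D + ΣK]·(ρV²/2) = [0.01545·5.121/0.1387 + 0.62]·(997.3·1.267²/2) = [0.5705 + 0.62]·800.6 = 953 Pa.
ΔP = 953 Pa = 0.9530 kPa.

ΔP ≈ 0.9530 kPa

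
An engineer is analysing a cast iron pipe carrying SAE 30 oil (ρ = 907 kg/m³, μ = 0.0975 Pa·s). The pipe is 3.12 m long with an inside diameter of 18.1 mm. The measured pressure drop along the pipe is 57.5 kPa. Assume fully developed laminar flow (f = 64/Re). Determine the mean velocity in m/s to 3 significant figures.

For laminar flow, f = 64/Re with Re = ρVD/μ, so Darcy-Weisbach reduces to ΔP = 32μLV/D². Solving for V: V = ΔP·D²/(32μL) = 5.75e+04·(0.0181)²/(32·0.0975·3.12) = 1.935 m/s.
Check: Re = ρVD/μ = 907·1.935·0.0181/0.0975 = 325.8 < 2300, so the laminar assumption holds.

V ≈ 1.94 m/s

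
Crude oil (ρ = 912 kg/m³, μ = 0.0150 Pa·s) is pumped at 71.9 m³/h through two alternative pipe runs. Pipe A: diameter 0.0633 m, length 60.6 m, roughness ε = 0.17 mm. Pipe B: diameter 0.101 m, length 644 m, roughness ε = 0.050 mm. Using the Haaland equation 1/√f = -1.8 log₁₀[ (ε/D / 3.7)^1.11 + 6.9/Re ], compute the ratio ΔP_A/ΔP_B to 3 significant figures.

Pipe A: V = Q/A = 0.01997/0.003147 = 6.346 m/s; Re = 2.443e+04; ε/D = 0.00269; Haaland → f = 0.02987; ΔP_A = f(L/D)(ρV²/2) = 5.252e+05 Pa.
Pipe B: V = Q/A = 0.01997/0.008012 = 2.493 m/s; Re = 1.531e+04; ε/D = 0.000495; Haaland → f = 0.02834; ΔP_B = f(L/D)(ρV²/2) = 5.12e+05 Pa.
ΔP_A/ΔP_B = 5.252e+05/5.12e+05 = 1.03.

ΔP_A/ΔP_B ≈ 1.03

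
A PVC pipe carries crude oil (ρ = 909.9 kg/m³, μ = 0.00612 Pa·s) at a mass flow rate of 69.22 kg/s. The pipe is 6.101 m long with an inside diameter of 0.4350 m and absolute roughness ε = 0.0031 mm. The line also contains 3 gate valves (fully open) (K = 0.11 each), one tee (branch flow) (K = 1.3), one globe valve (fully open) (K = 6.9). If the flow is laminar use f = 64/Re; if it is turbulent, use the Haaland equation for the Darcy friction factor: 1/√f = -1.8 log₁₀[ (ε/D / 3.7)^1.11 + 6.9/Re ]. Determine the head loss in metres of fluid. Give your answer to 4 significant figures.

h_f ≈ 0.1182 m

A = πD²/4 = π(0.435)²/4 = 0.1486 m²; mean velocity V = ṁ/(ρA) = 69.22/(909.9 · 0.1486) = 0.5119 m/s.
Reynolds number Re = ρVD/μ = 909.9 · 0.5119 · 0.435 / 0.00612 = 3.311e+04.
Re > 4000 → turbulent. Relative roughness ε/D = 3.1e-06/0.435 = 7.13e-06. Haaland: 1/√f = -1.8 log₁₀[(7.13e-06/3.7)^1.11 + 6.9/3.311e+04] = -1.8 log₁₀[4.53e-07 + 0.000208] = 6.624, so f = 0.02279.
Total minor-loss coefficient ΣK = 3·0.11 + 1·1.3 + 1·6.9 = 8.53.
ΔP = [f·L/D + ΣK]·(ρV²/2) = [0.02279·6.101/0.435 + 8.53]·(909.9·0.5119²/2) = [0.3196 + 8.53]·119.2 = 1055 Pa.
Head loss h_f = ΔP/(ρg) = 1055/(909.9·9.81) = 0.1182 m.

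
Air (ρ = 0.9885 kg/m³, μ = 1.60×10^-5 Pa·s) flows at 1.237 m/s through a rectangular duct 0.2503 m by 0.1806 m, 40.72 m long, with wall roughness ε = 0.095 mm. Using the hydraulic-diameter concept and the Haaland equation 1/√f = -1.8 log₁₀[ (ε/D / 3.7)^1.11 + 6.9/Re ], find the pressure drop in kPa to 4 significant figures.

ΔP ≈ 0.004104 kPa

Hydraulic diameter D_h = 4A/P = 4·(0.2503·0.1806)/(2·(0.2503+0.1806)) = 0.1808/0.8618 = 0.2098 m.
Re = ρVD_h/μ = 0.9885·1.237·0.2098/1.6e-05 = 1.603e+04.
ε/D_h = 9.5e-05/0.2098 = 0.000453; Haaland gives 1/√f = -1.8 log₁₀[4.54e-05+0.00043] = 5.981, so f = 0.02796.
ΔP = f(L/D_h)(ρV²/2) = 0.02796·40.72/0.2098·0.7563 = 4.104 Pa.
ΔP = 0.004104 kPa.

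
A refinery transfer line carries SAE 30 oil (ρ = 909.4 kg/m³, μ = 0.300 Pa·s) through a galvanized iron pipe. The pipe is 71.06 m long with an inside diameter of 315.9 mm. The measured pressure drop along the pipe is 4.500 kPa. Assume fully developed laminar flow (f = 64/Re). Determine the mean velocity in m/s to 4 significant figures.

For laminar flow, f = 64/Re with Re = ρVD/μ, so Darcy-Weisbach reduces to ΔP = 32μLV/D². Solving for V: V = ΔP·D²/(32μL) = 4500·(0.3159)²/(32·0.3·71.06) = 0.6583 m/s.
Check: Re = ρVD/μ = 909.4·0.6583·0.3159/0.3 = 630.4 < 2300, so the laminar assumption holds.

V ≈ 0.6583 m/s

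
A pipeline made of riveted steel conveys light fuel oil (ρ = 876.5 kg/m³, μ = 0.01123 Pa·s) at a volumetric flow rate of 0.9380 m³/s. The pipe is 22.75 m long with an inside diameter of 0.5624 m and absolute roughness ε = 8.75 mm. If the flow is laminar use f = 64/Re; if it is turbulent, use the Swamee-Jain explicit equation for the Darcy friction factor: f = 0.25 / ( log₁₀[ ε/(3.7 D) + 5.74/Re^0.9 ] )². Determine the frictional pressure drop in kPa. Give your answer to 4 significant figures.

Cross-sectional area A = πD²/4 = π(0.5624)²/4 = 0.2484 m²; mean velocity V = Q/A = 0.938/0.2484 = 3.776 m/s.
Reynolds number Re = ρVD/μ = 876.5 · 3.776 · 0.5624 / 0.0112 = 1.657e+05.
Re > 4000 → turbulent. Relative roughness ε/D = 0.00875/0.5624 = 0.0156. Swamee-Jain: f = 0.25/(log₁₀[0.0156/3.7 + 5.74/1.657e+05^0.9])² = 0.25/(log₁₀[0.0042 + 0.000115])² = 0.25/(-2.365)² = 0.04472.
Darcy-Weisbach: ΔP = f(L/D)(ρV²/2) = 0.04472·(22.75/0.5624)·(876.5·3.776²/2) = 0.04472·40.45·6248 = 1.13e+04 Pa.
ΔP = 1.13e+04 Pa = 11.30 kPa.

ΔP ≈ 11.30 kPa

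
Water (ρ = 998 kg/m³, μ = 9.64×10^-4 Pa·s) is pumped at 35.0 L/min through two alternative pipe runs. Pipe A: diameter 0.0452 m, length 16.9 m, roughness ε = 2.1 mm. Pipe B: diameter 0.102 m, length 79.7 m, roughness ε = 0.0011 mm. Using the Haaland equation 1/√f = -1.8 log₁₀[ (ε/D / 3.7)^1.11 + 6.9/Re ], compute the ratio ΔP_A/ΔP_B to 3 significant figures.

Pipe A: V = Q/A = 0.0005833/0.001605 = 0.3635 m/s; Re = 1.701e+04; ε/D = 0.0465; Haaland → f = 0.07079; ΔP_A = f(L/D)(ρV²/2) = 1745 Pa.
Pipe B: V = Q/A = 0.0005833/0.008171 = 0.07139 m/s; Re = 7538; ε/D = 1.08e-05; Haaland → f = 0.03344; ΔP_B = f(L/D)(ρV²/2) = 66.45 Pa.
ΔP_A/ΔP_B = 1745/66.45 = 26.3.

ΔP_A/ΔP_B ≈ 26.3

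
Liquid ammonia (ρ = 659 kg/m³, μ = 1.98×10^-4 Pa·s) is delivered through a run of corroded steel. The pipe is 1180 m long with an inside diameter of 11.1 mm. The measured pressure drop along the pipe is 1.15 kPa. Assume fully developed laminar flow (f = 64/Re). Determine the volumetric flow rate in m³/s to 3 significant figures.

For laminar flow, f = 64/Re with Re = ρVD/μ, so Darcy-Weisbach reduces to ΔP = 32μLV/D². Solving for V: V = ΔP·D²/(32μL) = 1150·(0.0111)²/(32·0.000198·1180) = 0.01895 m/s.
Check: Re = ρVD/μ = 659·0.01895·0.0111/0.000198 = 700.1 < 2300, so the laminar assumption holds.
Q = V·A = 0.01895·(π/4·0.0111²) = 1.834e-06 m³/s = 1.83×10^-6 m³/s.

Q ≈ 1.83×10^-6 m³/s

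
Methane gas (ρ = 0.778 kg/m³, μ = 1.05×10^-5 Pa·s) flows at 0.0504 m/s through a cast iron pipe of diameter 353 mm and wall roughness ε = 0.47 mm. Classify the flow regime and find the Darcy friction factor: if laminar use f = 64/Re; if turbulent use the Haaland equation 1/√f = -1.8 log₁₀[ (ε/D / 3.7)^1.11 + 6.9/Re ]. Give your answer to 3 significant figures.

f ≈ 0.0485

Re = ρVD/μ = 0.778·0.0504·0.353/1.05e-05 = 1318.
Re < 2300 → laminar, so f = 64/Re = 0.04855 (roughness is irrelevant in laminar flow).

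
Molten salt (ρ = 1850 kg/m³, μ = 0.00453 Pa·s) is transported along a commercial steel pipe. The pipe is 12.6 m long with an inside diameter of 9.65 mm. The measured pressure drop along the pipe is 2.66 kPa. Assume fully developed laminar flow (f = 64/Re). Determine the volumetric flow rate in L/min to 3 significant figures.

Q ≈ 0.595 L/min

For laminar flow, f = 64/Re with Re = ρVD/μ, so Darcy-Weisbach reduces to ΔP = 32μLV/D². Solving for V: V = ΔP·D²/(32μL) = 2660·(0.00965)²/(32·0.00453·12.6) = 0.1356 m/s.
Check: Re = ρVD/μ = 1850·0.1356·0.00965/0.00453 = 534.5 < 2300, so the laminar assumption holds.
Q = V·A = 0.1356·(π/4·0.00965²) = 9.919e-06 m³/s = 0.595 L/min.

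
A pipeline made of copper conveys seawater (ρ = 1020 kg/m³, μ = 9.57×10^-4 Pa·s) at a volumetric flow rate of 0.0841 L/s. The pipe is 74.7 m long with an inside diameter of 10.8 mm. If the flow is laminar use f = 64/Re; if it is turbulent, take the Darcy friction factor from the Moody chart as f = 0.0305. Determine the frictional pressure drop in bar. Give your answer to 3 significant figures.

Q = 0.0841 L/s = 0.0841/1000 = 8.41e-05 m³/s.
Cross-sectional area A = πD²/4 = π(0.0108)²/4 = 9.161e-05 m²; mean velocity V = Q/A = 8.41e-05/9.161e-05 = 0.918 m/s.
Reynolds number Re = ρVD/μ = 1020 · 0.918 · 0.0108 / 0.000957 = 1.057e+04.
Re > 4000 → turbulent; use the Moody-chart value f = 0.0305.
Darcy-Weisbach: ΔP = f(L/D)(ρV²/2) = 0.0305·(74.7/0.0108)·(1020·0.918²/2) = 0.0305·6917·429.8 = 9.067e+04 Pa.
ΔP = 9.067e+04 Pa = 0.907 bar.

ΔP ≈ 0.907 bar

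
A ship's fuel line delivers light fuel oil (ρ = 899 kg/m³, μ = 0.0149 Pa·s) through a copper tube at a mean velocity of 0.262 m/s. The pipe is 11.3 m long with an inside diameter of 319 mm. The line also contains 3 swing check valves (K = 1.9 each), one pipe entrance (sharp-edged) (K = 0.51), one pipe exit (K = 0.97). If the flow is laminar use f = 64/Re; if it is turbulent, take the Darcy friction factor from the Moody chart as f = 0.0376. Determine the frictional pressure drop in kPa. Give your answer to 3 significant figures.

Reynolds number Re = ρVD/μ = 899 · 0.262 · 0.319 / 0.0149 = 5043.
Re > 4000 → turbulent; use the Moody-chart value f = 0.0376.
Total minor-loss coefficient ΣK = 3·1.9 + 1·0.51 + 1·0.97 = 7.18.
ΔP = [f·L/D + ΣK]·(ρV²/2) = [0.0376·11.3/0.319 + 7.18]·(899·0.262²/2) = [1.332 + 7.18]·30.86 = 262.6 Pa.
ΔP = 262.6 Pa = 0.263 kPa.

ΔP ≈ 0.263 kPa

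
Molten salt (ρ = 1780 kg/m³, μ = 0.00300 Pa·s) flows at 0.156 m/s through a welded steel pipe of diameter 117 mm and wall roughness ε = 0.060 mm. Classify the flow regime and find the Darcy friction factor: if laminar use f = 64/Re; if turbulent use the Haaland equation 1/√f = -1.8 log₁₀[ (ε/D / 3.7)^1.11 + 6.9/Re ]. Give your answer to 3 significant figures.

Re = ρVD/μ = 1780·0.156·0.117/0.003 = 1.083e+04.
Re > 4000 → turbulent. ε/D = 6e-05/0.117 = 0.000513; Haaland: 1/√f = -1.8 log₁₀[5.22e-05 + 0.000637] = 5.691, so f = 0.03088.

f ≈ 0.0309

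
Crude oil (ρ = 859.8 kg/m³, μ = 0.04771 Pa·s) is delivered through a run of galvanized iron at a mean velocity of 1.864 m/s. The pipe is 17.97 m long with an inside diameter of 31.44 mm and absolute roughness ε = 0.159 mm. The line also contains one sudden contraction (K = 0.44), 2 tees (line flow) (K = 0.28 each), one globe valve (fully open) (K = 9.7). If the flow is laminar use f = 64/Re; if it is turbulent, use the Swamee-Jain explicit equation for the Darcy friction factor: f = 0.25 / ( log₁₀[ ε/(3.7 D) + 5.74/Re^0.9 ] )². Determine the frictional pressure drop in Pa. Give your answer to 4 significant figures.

ΔP ≈ 67720 Pa

Reynolds number Re = ρVD/μ = 859.8 · 1.864 · 0.03144 / 0.0477 = 1056.
Re < 2300 → laminar flow, so f = 64/Re = 64/1056 = 0.0606 (the turbulent correlation is not needed).
Total minor-loss coefficient ΣK = 1·0.44 + 2·0.28 + 1·9.7 = 10.7.
ΔP = [f·L/D + ΣK]·(ρV²/2) = [0.0606·17.97/0.03144 + 10.7]·(859.8·1.864²/2) = [34.64 + 10.7]·1494 = 6.772e+04 Pa.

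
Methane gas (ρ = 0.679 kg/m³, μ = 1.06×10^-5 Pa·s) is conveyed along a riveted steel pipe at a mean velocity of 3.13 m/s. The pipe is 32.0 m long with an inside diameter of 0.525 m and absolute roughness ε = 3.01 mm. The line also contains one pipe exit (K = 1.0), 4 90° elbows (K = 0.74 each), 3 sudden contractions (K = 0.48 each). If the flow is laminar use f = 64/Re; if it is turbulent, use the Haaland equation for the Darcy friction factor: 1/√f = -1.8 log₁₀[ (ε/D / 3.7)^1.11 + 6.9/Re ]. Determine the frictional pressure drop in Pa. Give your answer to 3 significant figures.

ΔP ≈ 24.5 Pa

Reynolds number Re = ρVD/μ = 0.679 · 3.13 · 0.525 / 1.06e-05 = 1.053e+05.
Re > 4000 → turbulent. Relative roughness ε/D = 0.00301/0.525 = 0.00573. Haaland: 1/√f = -1.8 log₁₀[(0.00573/3.7)^1.11 + 6.9/1.053e+05] = -1.8 log₁₀[0.000761 + 6.56e-05] = 5.549, so f = 0.03247.
Total minor-loss coefficient ΣK = 1·1 + 4·0.74 + 3·0.48 = 5.4.
ΔP = [f·L/D + ΣK]·(ρV²/2) = [0.03247·32/0.525 + 5.4]·(0.679·3.13²/2) = [1.979 + 5.4]·3.326 = 24.54 Pa.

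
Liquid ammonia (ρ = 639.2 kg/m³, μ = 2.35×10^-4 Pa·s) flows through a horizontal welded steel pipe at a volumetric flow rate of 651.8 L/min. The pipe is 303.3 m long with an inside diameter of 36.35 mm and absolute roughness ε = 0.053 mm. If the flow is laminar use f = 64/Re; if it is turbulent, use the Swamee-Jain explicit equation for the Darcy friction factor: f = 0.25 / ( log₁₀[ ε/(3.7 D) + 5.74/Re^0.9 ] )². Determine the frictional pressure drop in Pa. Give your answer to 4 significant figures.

Q = 651.8 L/min = 651.8/60000 = 0.01086 m³/s.
Cross-sectional area A = πD²/4 = π(0.03635)²/4 = 0.001038 m²; mean velocity V = Q/A = 0.01086/0.001038 = 10.47 m/s.
Reynolds number Re = ρVD/μ = 639.2 · 10.47 · 0.03635 / 0.000235 = 1.035e+06.
Re > 4000 → turbulent. Relative roughness ε/D = 5.3e-05/0.03635 = 0.00146. Swamee-Jain: f = 0.25/(log₁₀[0.00146/3.7 + 5.74/1.035e+06^0.9])² = 0.25/(log₁₀[0.000394 + 2.22e-05])² = 0.25/(-3.381)² = 0.02187.
Darcy-Weisbach: ΔP = f(L/D)(ρV²/2) = 0.02187·(303.3/0.03635)·(639.2·10.47²/2) = 0.02187·8344·3.502e+04 = 6.392e+06 Pa.

ΔP ≈ 6392000 Pa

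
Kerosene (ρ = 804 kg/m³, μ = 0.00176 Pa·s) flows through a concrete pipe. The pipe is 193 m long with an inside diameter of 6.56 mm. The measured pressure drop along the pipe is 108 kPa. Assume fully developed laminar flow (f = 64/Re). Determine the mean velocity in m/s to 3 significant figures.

For laminar flow, f = 64/Re with Re = ρVD/μ, so Darcy-Weisbach reduces to ΔP = 32μLV/D². Solving for V: V = ΔP·D²/(32μL) = 1.08e+05·(0.00656)²/(32·0.00176·193) = 0.4276 m/s.
Check: Re = ρVD/μ = 804·0.4276·0.00656/0.00176 = 1281 < 2300, so the laminar assumption holds.

V ≈ 0.428 m/s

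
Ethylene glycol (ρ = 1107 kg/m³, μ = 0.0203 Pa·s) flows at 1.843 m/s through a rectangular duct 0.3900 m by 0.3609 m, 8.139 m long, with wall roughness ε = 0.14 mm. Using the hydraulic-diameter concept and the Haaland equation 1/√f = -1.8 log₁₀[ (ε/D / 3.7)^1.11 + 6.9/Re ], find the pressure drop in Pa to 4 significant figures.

ΔP ≈ 941.5 Pa

Hydraulic diameter D_h = 4A/P = 4·(0.39·0.3609)/(2·(0.39+0.3609)) = 0.563/1.502 = 0.3749 m.
Re = ρVD_h/μ = 1107·1.843·0.3749/0.0203 = 3.768e+04.
ε/D_h = 0.00014/0.3749 = 0.000373; Haaland gives 1/√f = -1.8 log₁₀[3.67e-05+0.000183] = 6.584, so f = 0.02307.
ΔP = f(L/D_h)(ρV²/2) = 0.02307·8.139/0.3749·1880 = 941.5 Pa.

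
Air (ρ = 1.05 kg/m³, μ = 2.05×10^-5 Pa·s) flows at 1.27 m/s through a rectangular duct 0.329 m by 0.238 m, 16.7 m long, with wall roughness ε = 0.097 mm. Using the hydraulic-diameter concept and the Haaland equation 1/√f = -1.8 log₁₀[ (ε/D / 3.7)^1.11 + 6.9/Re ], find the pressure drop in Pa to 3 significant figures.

Hydraulic diameter D_h = 4A/P = 4·(0.329·0.238)/(2·(0.329+0.238)) = 0.3132/1.134 = 0.2762 m.
Re = ρVD_h/μ = 1.05·1.27·0.2762/2.05e-05 = 1.797e+04.
ε/D_h = 9.7e-05/0.2762 = 0.000351; Haaland gives 1/√f = -1.8 log₁₀[3.43e-05+0.000384] = 6.081, so f = 0.02704.
ΔP = f(L/D_h)(ρV²/2) = 0.02704·16.7/0.2762·0.8468 = 1.384 Pa.

ΔP ≈ 1.38 Pa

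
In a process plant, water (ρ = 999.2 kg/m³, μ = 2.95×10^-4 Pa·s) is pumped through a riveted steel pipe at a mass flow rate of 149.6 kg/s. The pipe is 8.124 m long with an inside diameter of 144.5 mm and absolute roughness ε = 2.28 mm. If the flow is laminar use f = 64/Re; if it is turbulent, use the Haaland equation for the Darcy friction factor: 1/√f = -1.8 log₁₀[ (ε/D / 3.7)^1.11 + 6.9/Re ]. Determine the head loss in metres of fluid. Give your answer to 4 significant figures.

A = πD²/4 = π(0.1445)²/4 = 0.0164 m²; mean velocity V = ṁ/(ρA) = 149.6/(999.2 · 0.0164) = 9.13 m/s.
Reynolds number Re = ρVD/μ = 999.2 · 9.13 · 0.1445 / 0.000295 = 4.468e+06.
Re > 4000 → turbulent. Relative roughness ε/D = 0.00228/0.1445 = 0.0158. Haaland: 1/√f = -1.8 log₁₀[(0.0158/3.7)^1.11 + 6.9/4.468e+06] = -1.8 log₁₀[0.00234 + 1.54e-06] = 4.735, so f = 0.0446.
Darcy-Weisbach: ΔP = f(L/D)(ρV²/2) = 0.0446·(8.124/0.1445)·(999.2·9.13²/2) = 0.0446·56.22·4.164e+04 = 1.044e+05 Pa.
Head loss h_f = ΔP/(ρg) = 1.044e+05/(999.2·9.81) = 10.65 m.

h_f ≈ 10.65 m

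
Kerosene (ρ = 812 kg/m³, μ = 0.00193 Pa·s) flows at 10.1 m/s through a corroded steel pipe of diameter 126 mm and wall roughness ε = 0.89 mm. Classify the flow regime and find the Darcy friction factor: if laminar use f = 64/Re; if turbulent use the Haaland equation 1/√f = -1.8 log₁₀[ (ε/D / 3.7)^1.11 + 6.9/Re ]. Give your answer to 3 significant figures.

f ≈ 0.0340

Re = ρVD/μ = 812·10.1·0.126/0.00193 = 5.354e+05.
Re > 4000 → turbulent. ε/D = 0.00089/0.126 = 0.00706; Haaland: 1/√f = -1.8 log₁₀[0.000959 + 1.29e-05] = 5.422, so f = 0.03401.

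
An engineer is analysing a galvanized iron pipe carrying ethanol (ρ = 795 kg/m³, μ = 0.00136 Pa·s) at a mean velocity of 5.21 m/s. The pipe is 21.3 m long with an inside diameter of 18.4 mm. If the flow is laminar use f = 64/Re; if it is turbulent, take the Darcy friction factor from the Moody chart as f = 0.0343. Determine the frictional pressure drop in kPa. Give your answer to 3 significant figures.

Reynolds number Re = ρVD/μ = 795 · 5.21 · 0.0184 / 0.00136 = 5.604e+04.
Re > 4000 → turbulent; use the Moody-chart value f = 0.0343.
Darcy-Weisbach: ΔP = f(L/D)(ρV²/2) = 0.0343·(21.3/0.0184)·(795·5.21²/2) = 0.0343·1158·1.079e+04 = 4.284e+05 Pa.
ΔP = 4.284e+05 Pa = 428 kPa.

ΔP ≈ 428 kPa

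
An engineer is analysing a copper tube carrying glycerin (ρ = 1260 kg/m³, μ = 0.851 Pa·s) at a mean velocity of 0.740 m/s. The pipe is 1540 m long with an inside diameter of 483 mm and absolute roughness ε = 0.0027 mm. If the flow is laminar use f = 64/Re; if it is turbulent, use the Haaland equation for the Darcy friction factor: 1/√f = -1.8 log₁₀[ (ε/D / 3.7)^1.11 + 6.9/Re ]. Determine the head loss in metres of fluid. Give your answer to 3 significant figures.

Reynolds number Re = ρVD/μ = 1260 · 0.74 · 0.483 / 0.851 = 529.2.
Re < 2300 → laminar flow, so f = 64/Re = 64/529.2 = 0.1209 (the turbulent correlation is not needed).
Darcy-Weisbach: ΔP = f(L/D)(ρV²/2) = 0.1209·(1540/0.483)·(1260·0.74²/2) = 0.1209·3188·345 = 1.33e+05 Pa.
Head loss h_f = ΔP/(ρg) = 1.33e+05/(1260·9.81) = 10.8 m.

h_f ≈ 10.8 m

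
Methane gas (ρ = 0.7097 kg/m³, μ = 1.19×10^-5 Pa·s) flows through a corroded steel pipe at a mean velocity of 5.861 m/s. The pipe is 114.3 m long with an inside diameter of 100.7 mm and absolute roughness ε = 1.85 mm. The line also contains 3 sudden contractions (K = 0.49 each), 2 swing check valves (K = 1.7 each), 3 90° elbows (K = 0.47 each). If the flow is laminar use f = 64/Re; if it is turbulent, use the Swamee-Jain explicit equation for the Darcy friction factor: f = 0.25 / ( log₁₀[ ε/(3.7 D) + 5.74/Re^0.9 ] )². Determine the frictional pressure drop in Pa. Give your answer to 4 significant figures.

ΔP ≈ 750.7 Pa

Reynolds number Re = ρVD/μ = 0.7097 · 5.861 · 0.1007 / 1.19e-05 = 3.52e+04.
Re > 4000 → turbulent. Relative roughness ε/D = 0.00185/0.1007 = 0.0184. Swamee-Jain: f = 0.25/(log₁₀[0.0184/3.7 + 5.74/3.52e+04^0.9])² = 0.25/(log₁₀[0.00497 + 0.000465])² = 0.25/(-2.265)² = 0.04872.
Total minor-loss coefficient ΣK = 3·0.49 + 2·1.7 + 3·0.47 = 6.28.
ΔP = [f·L/D + ΣK]·(ρV²/2) = [0.04872·114.3/0.1007 + 6.28]·(0.7097·5.861²/2) = [55.3 + 6.28]·12.19 = 750.7 Pa.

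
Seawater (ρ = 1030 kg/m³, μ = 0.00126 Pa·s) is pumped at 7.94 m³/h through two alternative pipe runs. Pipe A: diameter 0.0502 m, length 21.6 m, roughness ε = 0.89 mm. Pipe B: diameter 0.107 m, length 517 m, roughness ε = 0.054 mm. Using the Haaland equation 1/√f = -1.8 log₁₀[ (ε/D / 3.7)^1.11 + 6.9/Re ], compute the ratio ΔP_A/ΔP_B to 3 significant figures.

ΔP_A/ΔP_B ≈ 3.32

Pipe A: V = Q/A = 0.002206/0.001979 = 1.114 m/s; Re = 4.573e+04; ε/D = 0.0177; Haaland → f = 0.04744; ΔP_A = f(L/D)(ρV²/2) = 1.305e+04 Pa.
Pipe B: V = Q/A = 0.002206/0.008992 = 0.2453 m/s; Re = 2.145e+04; ε/D = 0.000505; Haaland → f = 0.02626; ΔP_B = f(L/D)(ρV²/2) = 3931 Pa.
ΔP_A/ΔP_B = 1.305e+04/3931 = 3.32.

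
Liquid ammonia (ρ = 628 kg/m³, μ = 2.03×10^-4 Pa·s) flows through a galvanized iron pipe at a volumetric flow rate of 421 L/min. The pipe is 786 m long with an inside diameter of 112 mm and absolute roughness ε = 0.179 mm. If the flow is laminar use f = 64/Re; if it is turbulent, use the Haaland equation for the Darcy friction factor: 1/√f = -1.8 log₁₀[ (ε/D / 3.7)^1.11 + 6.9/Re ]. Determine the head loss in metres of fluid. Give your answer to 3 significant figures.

h_f ≈ 4.15 m

Q = 421 L/min = 421/60000 = 0.007017 m³/s.
Cross-sectional area A = πD²/4 = π(0.112)²/4 = 0.009852 m²; mean velocity V = Q/A = 0.007017/0.009852 = 0.7122 m/s.
Reynolds number Re = ρVD/μ = 628 · 0.7122 · 0.112 / 0.000203 = 2.468e+05.
Re > 4000 → turbulent. Relative roughness ε/D = 0.000179/0.112 = 0.0016. Haaland: 1/√f = -1.8 log₁₀[(0.0016/3.7)^1.11 + 6.9/2.468e+05] = -1.8 log₁₀[0.000184 + 2.8e-05] = 6.612, so f = 0.02287.
Darcy-Weisbach: ΔP = f(L/D)(ρV²/2) = 0.02287·(786/0.112)·(628·0.7122²/2) = 0.02287·7018·159.3 = 2.557e+04 Pa.
Head loss h_f = ΔP/(ρg) = 2.557e+04/(628·9.81) = 4.15 m.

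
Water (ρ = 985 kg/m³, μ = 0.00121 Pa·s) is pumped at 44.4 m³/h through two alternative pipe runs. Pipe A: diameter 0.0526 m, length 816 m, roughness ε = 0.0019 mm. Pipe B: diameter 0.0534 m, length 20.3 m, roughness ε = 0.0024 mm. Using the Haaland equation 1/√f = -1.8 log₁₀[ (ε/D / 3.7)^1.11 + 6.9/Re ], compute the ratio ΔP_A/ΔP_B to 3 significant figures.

Pipe A: V = Q/A = 0.01233/0.002173 = 5.676 m/s; Re = 2.43e+05; ε/D = 3.61e-05; Haaland → f = 0.0152; ΔP_A = f(L/D)(ρV²/2) = 3.74e+06 Pa.
Pipe B: V = Q/A = 0.01233/0.00224 = 5.507 m/s; Re = 2.394e+05; ε/D = 4.49e-05; Haaland → f = 0.01531; ΔP_B = f(L/D)(ρV²/2) = 8.69e+04 Pa.
ΔP_A/ΔP_B = 3.74e+06/8.69e+04 = 43.0.

ΔP_A/ΔP_B ≈ 43.0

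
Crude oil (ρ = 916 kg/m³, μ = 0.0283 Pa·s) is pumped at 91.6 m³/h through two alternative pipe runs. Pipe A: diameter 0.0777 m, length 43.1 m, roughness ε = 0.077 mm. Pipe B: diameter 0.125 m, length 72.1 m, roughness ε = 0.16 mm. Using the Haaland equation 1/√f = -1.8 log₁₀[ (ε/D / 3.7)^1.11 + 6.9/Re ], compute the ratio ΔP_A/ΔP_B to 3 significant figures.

Pipe A: V = Q/A = 0.02544/0.004742 = 5.366 m/s; Re = 1.35e+04; ε/D = 0.000991; Haaland → f = 0.02999; ΔP_A = f(L/D)(ρV²/2) = 2.194e+05 Pa.
Pipe B: V = Q/A = 0.02544/0.01227 = 2.073 m/s; Re = 8389; ε/D = 0.00128; Haaland → f = 0.03396; ΔP_B = f(L/D)(ρV²/2) = 3.857e+04 Pa.
ΔP_A/ΔP_B = 2.194e+05/3.857e+04 = 5.69.

ΔP_A/ΔP_B ≈ 5.69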